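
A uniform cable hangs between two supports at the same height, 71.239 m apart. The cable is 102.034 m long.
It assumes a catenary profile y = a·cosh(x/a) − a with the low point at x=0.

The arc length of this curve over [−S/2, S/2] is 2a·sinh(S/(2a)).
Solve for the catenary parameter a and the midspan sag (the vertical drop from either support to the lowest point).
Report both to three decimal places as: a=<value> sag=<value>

seed: a₀ = √(S³/(24(L−S))) = √(71.239³/(24·30.795)) = 22.117243
iter 1: u=1.610486  f(a)=+4.249e+00  f'(a)=-3.577e+00  a ← 22.117243 − (+4.249e+00/-3.577e+00) = 23.305138
iter 2: u=1.528397  f(a)=+3.664e-01  f'(a)=-2.985e+00  a ← 23.305138 − (+3.664e-01/-2.985e+00) = 23.427883
iter 3: u=1.520389  f(a)=+3.291e-03  f'(a)=-2.931e+00  a ← 23.427883 − (+3.291e-03/-2.931e+00) = 23.429006
iter 4: u=1.520316  f(a)=+2.708e-07  f'(a)=-2.931e+00  a ← 23.429006 − (+2.708e-07/-2.931e+00) = 23.429006
iter 5: u=1.520316  f(a)=+1.421e-14  f'(a)=-2.931e+00  a ← 23.429006 − (+1.421e-14/-2.931e+00) = 23.429006
converged: |Δa| < 1e-12 after 5 iterations
sag = a·(cosh(S/(2a)) − 1) = 23.429006·(cosh(1.520316) − 1) = 32.710576
T_max/T_min = cosh(S/(2a)) = 2.396157

a=23.429 sag=32.711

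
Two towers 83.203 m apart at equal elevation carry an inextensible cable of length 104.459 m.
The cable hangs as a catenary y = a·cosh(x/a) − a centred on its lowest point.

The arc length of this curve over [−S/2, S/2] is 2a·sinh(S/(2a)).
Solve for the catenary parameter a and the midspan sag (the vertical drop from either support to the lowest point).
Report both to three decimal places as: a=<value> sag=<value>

seed: a₀ = √(S³/(24(L−S))) = √(83.203³/(24·21.256)) = 33.601765
iter 1: u=1.238075  f(a)=+1.690e+00  f'(a)=-1.470e+00  a ← 33.601765 − (+1.690e+00/-1.470e+00) = 34.751290
iter 2: u=1.197121  f(a)=+9.059e-02  f'(a)=-1.316e+00  a ← 34.751290 − (+9.059e-02/-1.316e+00) = 34.820113
iter 3: u=1.194755  f(a)=+2.930e-04  f'(a)=-1.308e+00  a ← 34.820113 − (+2.930e-04/-1.308e+00) = 34.820337
iter 4: u=1.194747  f(a)=+3.086e-09  f'(a)=-1.308e+00  a ← 34.820337 − (+3.086e-09/-1.308e+00) = 34.820337
iter 5: u=1.194747  f(a)=+1.421e-14  f'(a)=-1.308e+00  a ← 34.820337 − (+1.421e-14/-1.308e+00) = 34.820337
converged: |Δa| < 1e-12 after 5 iterations
sag = a·(cosh(S/(2a)) − 1) = 34.820337·(cosh(1.194747) − 1) = 27.952082
T_max/T_min = cosh(S/(2a)) = 1.802752

a=34.820 sag=27.952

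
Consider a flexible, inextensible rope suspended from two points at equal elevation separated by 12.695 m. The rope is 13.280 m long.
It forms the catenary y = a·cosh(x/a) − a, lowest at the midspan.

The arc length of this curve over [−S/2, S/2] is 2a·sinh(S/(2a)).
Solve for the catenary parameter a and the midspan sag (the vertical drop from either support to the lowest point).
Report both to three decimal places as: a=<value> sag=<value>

a=12.154 sag=1.696

seed: a₀ = √(S³/(24(L−S))) = √(12.695³/(24·0.585)) = 12.071619
iter 1: u=0.525820  f(a)=+8.141e-03  f'(a)=-9.963e-02  a ← 12.071619 − (+8.141e-03/-9.963e-02) = 12.153329
iter 2: u=0.522285  f(a)=+8.340e-05  f'(a)=-9.760e-02  a ← 12.153329 − (+8.340e-05/-9.760e-02) = 12.154184
iter 3: u=0.522248  f(a)=+8.953e-09  f'(a)=-9.758e-02  a ← 12.154184 − (+8.953e-09/-9.758e-02) = 12.154184
iter 4: u=0.522248  f(a)=-1.776e-15  f'(a)=-9.758e-02  a ← 12.154184 − (-1.776e-15/-9.758e-02) = 12.154184
converged: |Δa| < 1e-12 after 4 iterations
sag = a·(cosh(S/(2a)) − 1) = 12.154184·(cosh(0.522248) − 1) = 1.695502
T_max/T_min = cosh(S/(2a)) = 1.139499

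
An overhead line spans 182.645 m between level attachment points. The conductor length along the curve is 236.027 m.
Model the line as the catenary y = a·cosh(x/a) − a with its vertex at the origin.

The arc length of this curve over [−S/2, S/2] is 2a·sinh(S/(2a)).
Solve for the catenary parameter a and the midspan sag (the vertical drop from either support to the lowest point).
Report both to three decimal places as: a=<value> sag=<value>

a=71.802 sag=66.338

seed: a₀ = √(S³/(24(L−S))) = √(182.645³/(24·53.382)) = 68.961808
iter 1: u=1.324247  f(a)=+4.881e+00  f'(a)=-1.837e+00  a ← 68.961808 − (+4.881e+00/-1.837e+00) = 71.618479
iter 2: u=1.275125  f(a)=+2.962e-01  f'(a)=-1.620e+00  a ← 71.618479 − (+2.962e-01/-1.620e+00) = 71.801290
iter 3: u=1.271878  f(a)=+1.247e-03  f'(a)=-1.607e+00  a ← 71.801290 − (+1.247e-03/-1.607e+00) = 71.802066
iter 4: u=1.271865  f(a)=+2.231e-08  f'(a)=-1.607e+00  a ← 71.802066 − (+2.231e-08/-1.607e+00) = 71.802066
iter 5: u=1.271865  f(a)=-2.842e-14  f'(a)=-1.607e+00  a ← 71.802066 − (-2.842e-14/-1.607e+00) = 71.802066
converged: |Δa| < 1e-12 after 5 iterations
sag = a·(cosh(S/(2a)) − 1) = 71.802066·(cosh(1.271865) − 1) = 66.338163
T_max/T_min = cosh(S/(2a)) = 1.923903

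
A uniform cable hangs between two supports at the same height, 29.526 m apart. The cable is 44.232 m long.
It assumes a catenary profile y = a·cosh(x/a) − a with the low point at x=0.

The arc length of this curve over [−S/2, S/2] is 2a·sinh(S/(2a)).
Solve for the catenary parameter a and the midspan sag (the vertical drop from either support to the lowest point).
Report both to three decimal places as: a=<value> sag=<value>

a=9.117 sag=14.805

seed: a₀ = √(S³/(24(L−S))) = √(29.526³/(24·14.706)) = 8.539924
iter 1: u=1.728704  f(a)=+2.360e+00  f'(a)=-4.589e+00  a ← 8.539924 − (+2.360e+00/-4.589e+00) = 9.054237
iter 2: u=1.630507  f(a)=+2.300e-01  f'(a)=-3.735e+00  a ← 9.054237 − (+2.300e-01/-3.735e+00) = 9.115833
iter 3: u=1.619490  f(a)=+2.706e-03  f'(a)=-3.647e+00  a ← 9.115833 − (+2.706e-03/-3.647e+00) = 9.116575
iter 4: u=1.619358  f(a)=+3.842e-07  f'(a)=-3.646e+00  a ← 9.116575 − (+3.842e-07/-3.646e+00) = 9.116575
iter 5: u=1.619358  f(a)=+7.105e-15  f'(a)=-3.646e+00  a ← 9.116575 − (+7.105e-15/-3.646e+00) = 9.116575
converged: |Δa| < 1e-12 after 5 iterations
sag = a·(cosh(S/(2a)) − 1) = 9.116575·(cosh(1.619358) − 1) = 14.804742
T_max/T_min = cosh(S/(2a)) = 2.623937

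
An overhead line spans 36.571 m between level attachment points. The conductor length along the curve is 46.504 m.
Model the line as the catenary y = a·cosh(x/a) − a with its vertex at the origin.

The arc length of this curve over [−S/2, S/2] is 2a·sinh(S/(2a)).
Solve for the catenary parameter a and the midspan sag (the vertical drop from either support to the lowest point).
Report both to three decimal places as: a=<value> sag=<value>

a=14.874 sag=12.728

seed: a₀ = √(S³/(24(L−S))) = √(36.571³/(24·9.933)) = 14.323838
iter 1: u=1.276578  f(a)=+8.415e-01  f'(a)=-1.626e+00  a ← 14.323838 − (+8.415e-01/-1.626e+00) = 14.841203
iter 2: u=1.232077  f(a)=+4.774e-02  f'(a)=-1.447e+00  a ← 14.841203 − (+4.774e-02/-1.447e+00) = 14.874203
iter 3: u=1.229343  f(a)=+1.741e-04  f'(a)=-1.436e+00  a ← 14.874203 − (+1.741e-04/-1.436e+00) = 14.874324
iter 4: u=1.229333  f(a)=+2.334e-09  f'(a)=-1.436e+00  a ← 14.874324 − (+2.334e-09/-1.436e+00) = 14.874324
iter 5: u=1.229333  f(a)=+0.000e+00  f'(a)=-1.436e+00  a ← 14.874324 − (+0.000e+00/-1.436e+00) = 14.874324
converged: |Δa| < 1e-12 after 5 iterations
sag = a·(cosh(S/(2a)) − 1) = 14.874324·(cosh(1.229333) − 1) = 12.728231
T_max/T_min = cosh(S/(2a)) = 1.855718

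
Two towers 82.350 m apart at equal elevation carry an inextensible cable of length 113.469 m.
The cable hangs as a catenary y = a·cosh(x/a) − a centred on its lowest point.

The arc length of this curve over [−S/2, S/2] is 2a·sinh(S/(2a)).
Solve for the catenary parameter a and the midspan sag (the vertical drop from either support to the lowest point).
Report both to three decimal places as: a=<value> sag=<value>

a=28.777 sag=34.838

seed: a₀ = √(S³/(24(L−S))) = √(82.350³/(24·31.119)) = 27.344940
iter 1: u=1.505763  f(a)=+3.724e+00  f'(a)=-2.836e+00  a ← 27.344940 − (+3.724e+00/-2.836e+00) = 28.658353
iter 2: u=1.436754  f(a)=+2.851e-01  f'(a)=-2.417e+00  a ← 28.658353 − (+2.851e-01/-2.417e+00) = 28.776346
iter 3: u=1.430863  f(a)=+1.978e-03  f'(a)=-2.383e+00  a ← 28.776346 − (+1.978e-03/-2.383e+00) = 28.777176
iter 4: u=1.430821  f(a)=+9.660e-08  f'(a)=-2.383e+00  a ← 28.777176 − (+9.660e-08/-2.383e+00) = 28.777176
iter 5: u=1.430821  f(a)=-1.421e-14  f'(a)=-2.383e+00  a ← 28.777176 − (-1.421e-14/-2.383e+00) = 28.777176
converged: |Δa| < 1e-12 after 5 iterations
sag = a·(cosh(S/(2a)) − 1) = 28.777176·(cosh(1.430821) − 1) = 34.838304
T_max/T_min = cosh(S/(2a)) = 2.210623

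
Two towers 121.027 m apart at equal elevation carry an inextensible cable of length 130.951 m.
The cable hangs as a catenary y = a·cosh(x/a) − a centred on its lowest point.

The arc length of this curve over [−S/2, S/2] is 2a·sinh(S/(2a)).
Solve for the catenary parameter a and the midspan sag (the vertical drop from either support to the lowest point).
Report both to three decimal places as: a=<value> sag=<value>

seed: a₀ = √(S³/(24(L−S))) = √(121.027³/(24·9.924)) = 86.272901
iter 1: u=0.701420  f(a)=+2.470e-01  f'(a)=-2.416e-01  a ← 86.272901 − (+2.470e-01/-2.416e-01) = 87.295355
iter 2: u=0.693204  f(a)=+4.460e-03  f'(a)=-2.329e-01  a ← 87.295355 − (+4.460e-03/-2.329e-01) = 87.314501
iter 3: u=0.693052  f(a)=+1.513e-06  f'(a)=-2.328e-01  a ← 87.314501 − (+1.513e-06/-2.328e-01) = 87.314508
iter 4: u=0.693052  f(a)=+1.990e-13  f'(a)=-2.328e-01  a ← 87.314508 − (+1.990e-13/-2.328e-01) = 87.314508
converged: |Δa| < 1e-12 after 4 iterations
sag = a·(cosh(S/(2a)) − 1) = 87.314508·(cosh(0.693052) − 1) = 21.822399
T_max/T_min = cosh(S/(2a)) = 1.249929

a=87.315 sag=21.822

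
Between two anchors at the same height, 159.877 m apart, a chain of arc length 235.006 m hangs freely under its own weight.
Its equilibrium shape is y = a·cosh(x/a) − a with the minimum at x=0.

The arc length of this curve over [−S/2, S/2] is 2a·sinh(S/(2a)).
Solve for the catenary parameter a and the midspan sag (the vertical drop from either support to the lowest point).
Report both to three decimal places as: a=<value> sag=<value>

seed: a₀ = √(S³/(24(L−S))) = √(159.877³/(24·75.129)) = 47.606863
iter 1: u=1.679138  f(a)=+1.133e+01  f'(a)=-4.141e+00  a ← 47.606863 − (+1.133e+01/-4.141e+00) = 50.343422
iter 2: u=1.587864  f(a)=+1.050e+00  f'(a)=-3.405e+00  a ← 50.343422 − (+1.050e+00/-3.405e+00) = 50.651882
iter 3: u=1.578194  f(a)=+1.106e-02  f'(a)=-3.334e+00  a ← 50.651882 − (+1.106e-02/-3.334e+00) = 50.655201
iter 4: u=1.578091  f(a)=+1.256e-06  f'(a)=-3.333e+00  a ← 50.655201 − (+1.256e-06/-3.333e+00) = 50.655201
iter 5: u=1.578091  f(a)=+0.000e+00  f'(a)=-3.333e+00  a ← 50.655201 − (+0.000e+00/-3.333e+00) = 50.655201
converged: |Δa| < 1e-12 after 5 iterations
sag = a·(cosh(S/(2a)) − 1) = 50.655201·(cosh(1.578091) − 1) = 77.301449
T_max/T_min = cosh(S/(2a)) = 2.526032

a=50.655 sag=77.301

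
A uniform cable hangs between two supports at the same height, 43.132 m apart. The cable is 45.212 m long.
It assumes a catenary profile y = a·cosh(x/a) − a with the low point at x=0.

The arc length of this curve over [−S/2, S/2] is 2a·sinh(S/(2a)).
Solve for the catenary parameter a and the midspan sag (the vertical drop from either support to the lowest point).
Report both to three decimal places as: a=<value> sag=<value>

seed: a₀ = √(S³/(24(L−S))) = √(43.132³/(24·2.080)) = 40.092405
iter 1: u=0.537907  f(a)=+3.030e-02  f'(a)=-1.068e-01  a ← 40.092405 − (+3.030e-02/-1.068e-01) = 40.376129
iter 2: u=0.534127  f(a)=+3.247e-04  f'(a)=-1.045e-01  a ← 40.376129 − (+3.247e-04/-1.045e-01) = 40.379235
iter 3: u=0.534086  f(a)=+3.817e-08  f'(a)=-1.045e-01  a ← 40.379235 − (+3.817e-08/-1.045e-01) = 40.379235
iter 4: u=0.534086  f(a)=+0.000e+00  f'(a)=-1.045e-01  a ← 40.379235 − (+0.000e+00/-1.045e-01) = 40.379235
converged: |Δa| < 1e-12 after 4 iterations
sag = a·(cosh(S/(2a)) − 1) = 40.379235·(cosh(0.534086) − 1) = 5.897258
T_max/T_min = cosh(S/(2a)) = 1.146047

a=40.379 sag=5.897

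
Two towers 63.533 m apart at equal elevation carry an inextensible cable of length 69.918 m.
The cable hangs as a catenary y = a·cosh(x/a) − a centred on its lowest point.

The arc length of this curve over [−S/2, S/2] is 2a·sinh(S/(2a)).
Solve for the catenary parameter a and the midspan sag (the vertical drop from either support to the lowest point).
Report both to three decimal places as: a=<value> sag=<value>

seed: a₀ = √(S³/(24(L−S))) = √(63.533³/(24·6.385)) = 40.908445
iter 1: u=0.776527  f(a)=+1.953e-01  f'(a)=-3.314e-01  a ← 40.908445 − (+1.953e-01/-3.314e-01) = 41.497753
iter 2: u=0.765499  f(a)=+4.300e-03  f'(a)=-3.169e-01  a ← 41.497753 − (+4.300e-03/-3.169e-01) = 41.511320
iter 3: u=0.765249  f(a)=+2.189e-06  f'(a)=-3.166e-01  a ← 41.511320 − (+2.189e-06/-3.166e-01) = 41.511327
iter 4: u=0.765249  f(a)=+5.826e-13  f'(a)=-3.166e-01  a ← 41.511327 − (+5.826e-13/-3.166e-01) = 41.511327
converged: |Δa| < 1e-12 after 4 iterations
sag = a·(cosh(S/(2a)) − 1) = 41.511327·(cosh(0.765249) − 1) = 12.759493
T_max/T_min = cosh(S/(2a)) = 1.307374

a=41.511 sag=12.759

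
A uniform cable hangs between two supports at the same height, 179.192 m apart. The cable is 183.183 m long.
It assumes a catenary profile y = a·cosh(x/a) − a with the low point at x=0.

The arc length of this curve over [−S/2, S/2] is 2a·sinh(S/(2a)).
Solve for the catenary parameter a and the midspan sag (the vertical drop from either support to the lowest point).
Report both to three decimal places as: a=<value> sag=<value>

a=245.908 sag=16.503

seed: a₀ = √(S³/(24(L−S))) = √(179.192³/(24·3.991)) = 245.093301
iter 1: u=0.365559  f(a)=+2.675e-02  f'(a)=-3.300e-02  a ← 245.093301 − (+2.675e-02/-3.300e-02) = 245.903842
iter 2: u=0.364354  f(a)=+1.333e-04  f'(a)=-3.268e-02  a ← 245.903842 − (+1.333e-04/-3.268e-02) = 245.907921
iter 3: u=0.364348  f(a)=+3.346e-09  f'(a)=-3.267e-02  a ← 245.907921 − (+3.346e-09/-3.267e-02) = 245.907922
iter 4: u=0.364348  f(a)=-2.842e-14  f'(a)=-3.267e-02  a ← 245.907922 − (-2.842e-14/-3.267e-02) = 245.907922
converged: |Δa| < 1e-12 after 4 iterations
sag = a·(cosh(S/(2a)) − 1) = 245.907922·(cosh(0.364348) − 1) = 16.503413
T_max/T_min = cosh(S/(2a)) = 1.067112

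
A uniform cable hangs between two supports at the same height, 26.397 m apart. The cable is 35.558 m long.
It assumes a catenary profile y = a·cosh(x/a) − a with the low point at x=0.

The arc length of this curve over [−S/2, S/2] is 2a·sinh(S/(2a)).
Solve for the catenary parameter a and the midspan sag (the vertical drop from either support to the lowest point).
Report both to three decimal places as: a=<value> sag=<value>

seed: a₀ = √(S³/(24(L−S))) = √(26.397³/(24·9.161)) = 9.146497
iter 1: u=1.443011  f(a)=+1.002e+00  f'(a)=-2.453e+00  a ← 9.146497 − (+1.002e+00/-2.453e+00) = 9.555246
iter 2: u=1.381283  f(a)=+7.112e-02  f'(a)=-2.116e+00  a ← 9.555246 − (+7.112e-02/-2.116e+00) = 9.588858
iter 3: u=1.376441  f(a)=+4.183e-04  f'(a)=-2.091e+00  a ← 9.588858 − (+4.183e-04/-2.091e+00) = 9.589058
iter 4: u=1.376413  f(a)=+1.466e-08  f'(a)=-2.091e+00  a ← 9.589058 − (+1.466e-08/-2.091e+00) = 9.589058
iter 5: u=1.376413  f(a)=+0.000e+00  f'(a)=-2.091e+00  a ← 9.589058 − (+0.000e+00/-2.091e+00) = 9.589058
converged: |Δa| < 1e-12 after 5 iterations
sag = a·(cosh(S/(2a)) − 1) = 9.589058·(cosh(1.376413) − 1) = 10.611013
T_max/T_min = cosh(S/(2a)) = 2.106575

a=9.589 sag=10.611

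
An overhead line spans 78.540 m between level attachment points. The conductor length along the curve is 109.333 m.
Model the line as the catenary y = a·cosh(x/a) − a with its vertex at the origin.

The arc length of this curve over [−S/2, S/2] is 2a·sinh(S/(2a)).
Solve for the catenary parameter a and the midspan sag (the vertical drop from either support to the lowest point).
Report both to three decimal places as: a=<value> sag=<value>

seed: a₀ = √(S³/(24(L−S))) = √(78.540³/(24·30.793)) = 25.603818
iter 1: u=1.533756  f(a)=+3.832e+00  f'(a)=-3.021e+00  a ← 25.603818 − (+3.832e+00/-3.021e+00) = 26.872176
iter 2: u=1.461363  f(a)=+3.031e-01  f'(a)=-2.560e+00  a ← 26.872176 − (+3.031e-01/-2.560e+00) = 26.990572
iter 3: u=1.454952  f(a)=+2.257e-03  f'(a)=-2.522e+00  a ← 26.990572 − (+2.257e-03/-2.522e+00) = 26.991467
iter 4: u=1.454904  f(a)=+1.272e-07  f'(a)=-2.522e+00  a ← 26.991467 − (+1.272e-07/-2.522e+00) = 26.991467
iter 5: u=1.454904  f(a)=+1.421e-14  f'(a)=-2.522e+00  a ← 26.991467 − (+1.421e-14/-2.522e+00) = 26.991467
converged: |Δa| < 1e-12 after 5 iterations
sag = a·(cosh(S/(2a)) − 1) = 26.991467·(cosh(1.454904) − 1) = 33.975454
T_max/T_min = cosh(S/(2a)) = 2.258748

a=26.991 sag=33.975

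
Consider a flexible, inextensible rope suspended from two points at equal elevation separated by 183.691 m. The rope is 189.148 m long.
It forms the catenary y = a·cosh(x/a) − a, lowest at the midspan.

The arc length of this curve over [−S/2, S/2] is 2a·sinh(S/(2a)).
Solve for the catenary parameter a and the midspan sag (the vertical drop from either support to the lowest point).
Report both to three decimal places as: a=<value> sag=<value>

seed: a₀ = √(S³/(24(L−S))) = √(183.691³/(24·5.457)) = 217.545057
iter 1: u=0.422191  f(a)=+4.884e-02  f'(a)=-5.107e-02  a ← 217.545057 − (+4.884e-02/-5.107e-02) = 218.501433
iter 2: u=0.420343  f(a)=+3.240e-04  f'(a)=-5.039e-02  a ← 218.501433 − (+3.240e-04/-5.039e-02) = 218.507862
iter 3: u=0.420330  f(a)=+1.446e-08  f'(a)=-5.039e-02  a ← 218.507862 − (+1.446e-08/-5.039e-02) = 218.507862
iter 4: u=0.420330  f(a)=+0.000e+00  f'(a)=-5.039e-02  a ← 218.507862 − (+0.000e+00/-5.039e-02) = 218.507862
converged: |Δa| < 1e-12 after 4 iterations
sag = a·(cosh(S/(2a)) − 1) = 218.507862·(cosh(0.420330) − 1) = 19.588604
T_max/T_min = cosh(S/(2a)) = 1.089647

a=218.508 sag=19.589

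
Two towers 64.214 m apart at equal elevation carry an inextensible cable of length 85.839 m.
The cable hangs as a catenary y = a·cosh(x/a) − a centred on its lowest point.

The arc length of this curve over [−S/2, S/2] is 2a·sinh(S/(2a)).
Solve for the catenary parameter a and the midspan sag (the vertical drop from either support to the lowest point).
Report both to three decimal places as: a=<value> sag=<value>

a=23.650 sag=25.354

seed: a₀ = √(S³/(24(L−S))) = √(64.214³/(24·21.625)) = 22.587122
iter 1: u=1.421474  f(a)=+2.293e+00  f'(a)=-2.331e+00  a ← 22.587122 − (+2.293e+00/-2.331e+00) = 23.570892
iter 2: u=1.362146  f(a)=+1.583e-01  f'(a)=-2.019e+00  a ← 23.570892 − (+1.583e-01/-2.019e+00) = 23.649300
iter 3: u=1.357630  f(a)=+8.784e-04  f'(a)=-1.997e+00  a ← 23.649300 − (+8.784e-04/-1.997e+00) = 23.649740
iter 4: u=1.357605  f(a)=+2.737e-08  f'(a)=-1.997e+00  a ← 23.649740 − (+2.737e-08/-1.997e+00) = 23.649740
iter 5: u=1.357605  f(a)=+1.421e-14  f'(a)=-1.997e+00  a ← 23.649740 − (+1.421e-14/-1.997e+00) = 23.649740
converged: |Δa| < 1e-12 after 5 iterations
sag = a·(cosh(S/(2a)) − 1) = 23.649740·(cosh(1.357605) − 1) = 25.354277
T_max/T_min = cosh(S/(2a)) = 2.072074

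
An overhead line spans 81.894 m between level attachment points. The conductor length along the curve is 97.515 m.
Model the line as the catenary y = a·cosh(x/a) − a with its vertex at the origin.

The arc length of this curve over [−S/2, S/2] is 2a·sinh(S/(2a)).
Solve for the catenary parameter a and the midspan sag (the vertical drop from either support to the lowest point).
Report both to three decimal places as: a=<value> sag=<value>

a=39.325 sag=23.315

seed: a₀ = √(S³/(24(L−S))) = √(81.894³/(24·15.621)) = 38.275255
iter 1: u=1.069803  f(a)=+9.186e-01  f'(a)=-9.136e-01  a ← 38.275255 − (+9.186e-01/-9.136e-01) = 39.280817
iter 2: u=1.042417  f(a)=+3.745e-02  f'(a)=-8.405e-01  a ← 39.280817 − (+3.745e-02/-8.405e-01) = 39.325373
iter 3: u=1.041236  f(a)=+6.808e-05  f'(a)=-8.374e-01  a ← 39.325373 − (+6.808e-05/-8.374e-01) = 39.325454
iter 4: u=1.041234  f(a)=+2.259e-10  f'(a)=-8.374e-01  a ← 39.325454 − (+2.259e-10/-8.374e-01) = 39.325454
iter 5: u=1.041234  f(a)=+0.000e+00  f'(a)=-8.374e-01  a ← 39.325454 − (+0.000e+00/-8.374e-01) = 39.325454
converged: |Δa| < 1e-12 after 5 iterations
sag = a·(cosh(S/(2a)) − 1) = 39.325454·(cosh(1.041234) − 1) = 23.314670
T_max/T_min = cosh(S/(2a)) = 1.592865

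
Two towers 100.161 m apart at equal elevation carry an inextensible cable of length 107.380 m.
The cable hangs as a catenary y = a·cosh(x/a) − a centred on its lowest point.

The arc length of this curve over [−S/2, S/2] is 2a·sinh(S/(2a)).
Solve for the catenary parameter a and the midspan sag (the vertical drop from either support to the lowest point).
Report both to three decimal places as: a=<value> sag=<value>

seed: a₀ = √(S³/(24(L−S))) = √(100.161³/(24·7.219)) = 76.155949
iter 1: u=0.657605  f(a)=+1.577e-01  f'(a)=-1.979e-01  a ← 76.155949 − (+1.577e-01/-1.979e-01) = 76.952811
iter 2: u=0.650795  f(a)=+2.509e-03  f'(a)=-1.917e-01  a ← 76.952811 − (+2.509e-03/-1.917e-01) = 76.965904
iter 3: u=0.650684  f(a)=+6.582e-07  f'(a)=-1.916e-01  a ← 76.965904 − (+6.582e-07/-1.916e-01) = 76.965908
iter 4: u=0.650684  f(a)=+4.263e-14  f'(a)=-1.916e-01  a ← 76.965908 − (+4.263e-14/-1.916e-01) = 76.965908
converged: |Δa| < 1e-12 after 4 iterations
sag = a·(cosh(S/(2a)) − 1) = 76.965908·(cosh(0.650684) − 1) = 16.876338
T_max/T_min = cosh(S/(2a)) = 1.219270

a=76.966 sag=16.876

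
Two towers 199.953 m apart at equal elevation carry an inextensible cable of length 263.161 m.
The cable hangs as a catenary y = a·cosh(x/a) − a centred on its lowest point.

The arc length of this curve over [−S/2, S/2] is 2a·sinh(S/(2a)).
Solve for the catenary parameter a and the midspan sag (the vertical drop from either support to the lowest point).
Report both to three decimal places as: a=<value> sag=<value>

seed: a₀ = √(S³/(24(L−S))) = √(199.953³/(24·63.208)) = 72.593919
iter 1: u=1.377202  f(a)=+6.272e+00  f'(a)=-2.095e+00  a ← 72.593919 − (+6.272e+00/-2.095e+00) = 75.587997
iter 2: u=1.322650  f(a)=+4.089e-01  f'(a)=-1.830e+00  a ← 75.587997 − (+4.089e-01/-1.830e+00) = 75.811468
iter 3: u=1.318752  f(a)=+2.006e-03  f'(a)=-1.812e+00  a ← 75.811468 − (+2.006e-03/-1.812e+00) = 75.812575
iter 4: u=1.318732  f(a)=+4.881e-08  f'(a)=-1.812e+00  a ← 75.812575 − (+4.881e-08/-1.812e+00) = 75.812575
iter 5: u=1.318732  f(a)=+0.000e+00  f'(a)=-1.812e+00  a ← 75.812575 − (+0.000e+00/-1.812e+00) = 75.812575
converged: |Δa| < 1e-12 after 5 iterations
sag = a·(cosh(S/(2a)) − 1) = 75.812575·(cosh(1.318732) − 1) = 76.045828
T_max/T_min = cosh(S/(2a)) = 2.003077

a=75.813 sag=76.046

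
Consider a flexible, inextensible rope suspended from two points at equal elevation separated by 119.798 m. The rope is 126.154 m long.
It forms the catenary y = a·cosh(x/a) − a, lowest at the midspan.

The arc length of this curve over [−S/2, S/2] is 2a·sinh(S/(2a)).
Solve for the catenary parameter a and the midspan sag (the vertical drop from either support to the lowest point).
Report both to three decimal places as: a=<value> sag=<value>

seed: a₀ = √(S³/(24(L−S))) = √(119.798³/(24·6.356)) = 106.163881
iter 1: u=0.564213  f(a)=+1.019e-01  f'(a)=-1.236e-01  a ← 106.163881 − (+1.019e-01/-1.236e-01) = 106.988652
iter 2: u=0.559863  f(a)=+1.200e-03  f'(a)=-1.207e-01  a ← 106.988652 − (+1.200e-03/-1.207e-01) = 106.998595
iter 3: u=0.559811  f(a)=+1.707e-07  f'(a)=-1.207e-01  a ← 106.998595 − (+1.707e-07/-1.207e-01) = 106.998596
iter 4: u=0.559811  f(a)=-1.421e-14  f'(a)=-1.207e-01  a ← 106.998596 − (-1.421e-14/-1.207e-01) = 106.998596
converged: |Δa| < 1e-12 after 4 iterations
sag = a·(cosh(S/(2a)) − 1) = 106.998596·(cosh(0.559811) − 1) = 17.208519
T_max/T_min = cosh(S/(2a)) = 1.160829

a=106.999 sag=17.209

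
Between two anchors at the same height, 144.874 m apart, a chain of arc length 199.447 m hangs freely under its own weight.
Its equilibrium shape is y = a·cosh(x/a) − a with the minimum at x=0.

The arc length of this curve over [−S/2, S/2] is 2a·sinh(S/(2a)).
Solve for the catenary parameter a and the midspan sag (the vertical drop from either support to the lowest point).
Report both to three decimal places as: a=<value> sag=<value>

seed: a₀ = √(S³/(24(L−S))) = √(144.874³/(24·54.573)) = 48.182701
iter 1: u=1.503382  f(a)=+6.510e+00  f'(a)=-2.820e+00  a ← 48.182701 − (+6.510e+00/-2.820e+00) = 50.490825
iter 2: u=1.434657  f(a)=+4.970e-01  f'(a)=-2.405e+00  a ← 50.490825 − (+4.970e-01/-2.405e+00) = 50.697498
iter 3: u=1.428808  f(a)=+3.426e-03  f'(a)=-2.372e+00  a ← 50.697498 − (+3.426e-03/-2.372e+00) = 50.698943
iter 4: u=1.428767  f(a)=+1.653e-07  f'(a)=-2.371e+00  a ← 50.698943 − (+1.653e-07/-2.371e+00) = 50.698943
iter 5: u=1.428767  f(a)=+2.842e-14  f'(a)=-2.371e+00  a ← 50.698943 − (+2.842e-14/-2.371e+00) = 50.698943
converged: |Δa| < 1e-12 after 5 iterations
sag = a·(cosh(S/(2a)) − 1) = 50.698943·(cosh(1.428767) − 1) = 61.172230
T_max/T_min = cosh(S/(2a)) = 2.206578

a=50.699 sag=61.172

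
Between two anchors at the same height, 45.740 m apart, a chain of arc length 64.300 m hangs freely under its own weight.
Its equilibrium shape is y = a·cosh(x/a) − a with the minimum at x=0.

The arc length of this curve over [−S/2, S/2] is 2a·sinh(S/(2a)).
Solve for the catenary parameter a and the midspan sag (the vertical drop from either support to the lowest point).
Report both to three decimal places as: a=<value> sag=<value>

seed: a₀ = √(S³/(24(L−S))) = √(45.740³/(24·18.560)) = 14.657153
iter 1: u=1.560330  f(a)=+2.395e+00  f'(a)=-3.205e+00  a ← 14.657153 − (+2.395e+00/-3.205e+00) = 15.404317
iter 2: u=1.484649  f(a)=+1.953e-01  f'(a)=-2.702e+00  a ← 15.404317 − (+1.953e-01/-2.702e+00) = 15.476600
iter 3: u=1.477715  f(a)=+1.554e-03  f'(a)=-2.659e+00  a ← 15.476600 − (+1.554e-03/-2.659e+00) = 15.477184
iter 4: u=1.477659  f(a)=+1.001e-07  f'(a)=-2.659e+00  a ← 15.477184 − (+1.001e-07/-2.659e+00) = 15.477184
iter 5: u=1.477659  f(a)=-1.421e-14  f'(a)=-2.659e+00  a ← 15.477184 − (-1.421e-14/-2.659e+00) = 15.477184
converged: |Δa| < 1e-12 after 5 iterations
sag = a·(cosh(S/(2a)) − 1) = 15.477184·(cosh(1.477659) − 1) = 20.204264
T_max/T_min = cosh(S/(2a)) = 2.305422

a=15.477 sag=20.204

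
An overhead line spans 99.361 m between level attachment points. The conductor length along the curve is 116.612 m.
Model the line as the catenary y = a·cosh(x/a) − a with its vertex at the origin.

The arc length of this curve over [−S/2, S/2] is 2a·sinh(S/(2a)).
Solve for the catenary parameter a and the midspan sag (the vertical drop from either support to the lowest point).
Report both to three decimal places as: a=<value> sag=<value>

seed: a₀ = √(S³/(24(L−S))) = √(99.361³/(24·17.251)) = 48.675584
iter 1: u=1.020645  f(a)=+9.211e-01  f'(a)=-7.855e-01  a ← 48.675584 − (+9.211e-01/-7.855e-01) = 49.848337
iter 2: u=0.996633  f(a)=+3.434e-02  f'(a)=-7.279e-01  a ← 49.848337 − (+3.434e-02/-7.279e-01) = 49.895517
iter 3: u=0.995691  f(a)=+5.182e-05  f'(a)=-7.257e-01  a ← 49.895517 − (+5.182e-05/-7.257e-01) = 49.895589
iter 4: u=0.995689  f(a)=+1.184e-10  f'(a)=-7.257e-01  a ← 49.895589 − (+1.184e-10/-7.257e-01) = 49.895589
iter 5: u=0.995689  f(a)=+0.000e+00  f'(a)=-7.257e-01  a ← 49.895589 − (+0.000e+00/-7.257e-01) = 49.895589
converged: |Δa| < 1e-12 after 5 iterations
sag = a·(cosh(S/(2a)) − 1) = 49.895589·(cosh(0.995689) − 1) = 26.845270
T_max/T_min = cosh(S/(2a)) = 1.538029

a=49.896 sag=26.845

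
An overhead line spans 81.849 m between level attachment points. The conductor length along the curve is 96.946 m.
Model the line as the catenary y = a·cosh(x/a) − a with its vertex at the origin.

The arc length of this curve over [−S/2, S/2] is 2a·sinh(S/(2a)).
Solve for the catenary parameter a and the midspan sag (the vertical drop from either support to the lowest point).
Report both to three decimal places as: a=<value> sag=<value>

seed: a₀ = √(S³/(24(L−S))) = √(81.849³/(24·15.097)) = 38.901748
iter 1: u=1.051996  f(a)=+8.577e-01  f'(a)=-8.655e-01  a ← 38.901748 − (+8.577e-01/-8.655e-01) = 39.892760
iter 2: u=1.025863  f(a)=+3.387e-02  f'(a)=-7.984e-01  a ← 39.892760 − (+3.387e-02/-7.984e-01) = 39.935183
iter 3: u=1.024773  f(a)=+5.762e-05  f'(a)=-7.957e-01  a ← 39.935183 − (+5.762e-05/-7.957e-01) = 39.935255
iter 4: u=1.024771  f(a)=+1.674e-10  f'(a)=-7.957e-01  a ← 39.935255 − (+1.674e-10/-7.957e-01) = 39.935255
iter 5: u=1.024771  f(a)=+1.421e-14  f'(a)=-7.957e-01  a ← 39.935255 − (+1.421e-14/-7.957e-01) = 39.935255
converged: |Δa| < 1e-12 after 5 iterations
sag = a·(cosh(S/(2a)) − 1) = 39.935255·(cosh(1.024771) − 1) = 22.869652
T_max/T_min = cosh(S/(2a)) = 1.572668

a=39.935 sag=22.870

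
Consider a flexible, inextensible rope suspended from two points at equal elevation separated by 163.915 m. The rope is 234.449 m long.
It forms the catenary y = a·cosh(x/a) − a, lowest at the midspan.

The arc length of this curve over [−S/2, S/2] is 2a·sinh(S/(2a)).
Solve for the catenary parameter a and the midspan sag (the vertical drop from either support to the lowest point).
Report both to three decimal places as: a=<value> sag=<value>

a=54.019 sag=75.053

seed: a₀ = √(S³/(24(L−S))) = √(163.915³/(24·70.534)) = 51.006223
iter 1: u=1.606814  f(a)=+9.686e+00  f'(a)=-3.549e+00  a ← 51.006223 − (+9.686e+00/-3.549e+00) = 53.735473
iter 2: u=1.525203  f(a)=+8.317e-01  f'(a)=-2.963e+00  a ← 53.735473 − (+8.317e-01/-2.963e+00) = 54.016148
iter 3: u=1.517278  f(a)=+7.406e-03  f'(a)=-2.911e+00  a ← 54.016148 − (+7.406e-03/-2.911e+00) = 54.018693
iter 4: u=1.517206  f(a)=+5.987e-07  f'(a)=-2.910e+00  a ← 54.018693 − (+5.987e-07/-2.910e+00) = 54.018693
iter 5: u=1.517206  f(a)=+0.000e+00  f'(a)=-2.910e+00  a ← 54.018693 − (+0.000e+00/-2.910e+00) = 54.018693
converged: |Δa| < 1e-12 after 5 iterations
sag = a·(cosh(S/(2a)) − 1) = 54.018693·(cosh(1.517206) − 1) = 75.053390
T_max/T_min = cosh(S/(2a)) = 2.389397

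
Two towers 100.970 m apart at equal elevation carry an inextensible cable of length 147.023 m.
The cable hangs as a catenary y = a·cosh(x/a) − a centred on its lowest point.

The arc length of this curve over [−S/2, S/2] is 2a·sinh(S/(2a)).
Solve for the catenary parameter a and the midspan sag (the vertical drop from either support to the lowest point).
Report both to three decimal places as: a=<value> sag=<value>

seed: a₀ = √(S³/(24(L−S))) = √(100.970³/(24·46.053)) = 30.517851
iter 1: u=1.654278  f(a)=+6.728e+00  f'(a)=-3.929e+00  a ← 30.517851 − (+6.728e+00/-3.929e+00) = 32.230276
iter 2: u=1.566384  f(a)=+6.078e-01  f'(a)=-3.248e+00  a ← 32.230276 − (+6.078e-01/-3.248e+00) = 32.417391
iter 3: u=1.557343  f(a)=+6.049e-03  f'(a)=-3.184e+00  a ← 32.417391 − (+6.049e-03/-3.184e+00) = 32.419291
iter 4: u=1.557252  f(a)=+6.123e-07  f'(a)=-3.183e+00  a ← 32.419291 − (+6.123e-07/-3.183e+00) = 32.419291
iter 5: u=1.557252  f(a)=-2.842e-14  f'(a)=-3.183e+00  a ← 32.419291 − (-2.842e-14/-3.183e+00) = 32.419291
converged: |Δa| < 1e-12 after 5 iterations
sag = a·(cosh(S/(2a)) − 1) = 32.419291·(cosh(1.557252) − 1) = 47.923419
T_max/T_min = cosh(S/(2a)) = 2.478238

a=32.419 sag=47.923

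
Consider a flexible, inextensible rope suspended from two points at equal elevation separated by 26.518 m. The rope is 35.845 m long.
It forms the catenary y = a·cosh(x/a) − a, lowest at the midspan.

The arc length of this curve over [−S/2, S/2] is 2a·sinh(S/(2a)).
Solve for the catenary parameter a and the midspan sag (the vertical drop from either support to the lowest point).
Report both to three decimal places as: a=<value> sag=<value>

seed: a₀ = √(S³/(24(L−S))) = √(26.518³/(24·9.327)) = 9.127136
iter 1: u=1.452701  f(a)=+1.035e+00  f'(a)=-2.509e+00  a ← 9.127136 − (+1.035e+00/-2.509e+00) = 9.539699
iter 2: u=1.389876  f(a)=+7.432e-02  f'(a)=-2.160e+00  a ← 9.539699 − (+7.432e-02/-2.160e+00) = 9.574099
iter 3: u=1.384882  f(a)=+4.487e-04  f'(a)=-2.134e+00  a ← 9.574099 − (+4.487e-04/-2.134e+00) = 9.574310
iter 4: u=1.384852  f(a)=+1.657e-08  f'(a)=-2.134e+00  a ← 9.574310 − (+1.657e-08/-2.134e+00) = 9.574310
iter 5: u=1.384852  f(a)=-7.105e-15  f'(a)=-2.134e+00  a ← 9.574310 − (-7.105e-15/-2.134e+00) = 9.574310
converged: |Δa| < 1e-12 after 5 iterations
sag = a·(cosh(S/(2a)) − 1) = 9.574310·(cosh(1.384852) − 1) = 10.745223
T_max/T_min = cosh(S/(2a)) = 2.122297

a=9.574 sag=10.745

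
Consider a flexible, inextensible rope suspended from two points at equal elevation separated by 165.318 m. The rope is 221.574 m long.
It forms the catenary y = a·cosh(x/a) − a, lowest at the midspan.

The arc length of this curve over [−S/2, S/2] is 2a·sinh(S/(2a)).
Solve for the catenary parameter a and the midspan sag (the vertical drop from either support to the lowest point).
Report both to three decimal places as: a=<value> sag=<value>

seed: a₀ = √(S³/(24(L−S))) = √(165.318³/(24·56.256)) = 57.848242
iter 1: u=1.428894  f(a)=+6.030e+00  f'(a)=-2.372e+00  a ← 57.848242 − (+6.030e+00/-2.372e+00) = 60.390360
iter 2: u=1.368745  f(a)=+4.203e-01  f'(a)=-2.052e+00  a ← 60.390360 − (+4.203e-01/-2.052e+00) = 60.595174
iter 3: u=1.364119  f(a)=+2.380e-03  f'(a)=-2.029e+00  a ← 60.595174 − (+2.380e-03/-2.029e+00) = 60.596347
iter 4: u=1.364092  f(a)=+7.724e-08  f'(a)=-2.029e+00  a ← 60.596347 − (+7.724e-08/-2.029e+00) = 60.596347
iter 5: u=1.364092  f(a)=+5.684e-14  f'(a)=-2.029e+00  a ← 60.596347 − (+5.684e-14/-2.029e+00) = 60.596347
converged: |Δa| < 1e-12 after 5 iterations
sag = a·(cosh(S/(2a)) − 1) = 60.596347·(cosh(1.364092) − 1) = 65.679845
T_max/T_min = cosh(S/(2a)) = 2.083891

a=60.596 sag=65.680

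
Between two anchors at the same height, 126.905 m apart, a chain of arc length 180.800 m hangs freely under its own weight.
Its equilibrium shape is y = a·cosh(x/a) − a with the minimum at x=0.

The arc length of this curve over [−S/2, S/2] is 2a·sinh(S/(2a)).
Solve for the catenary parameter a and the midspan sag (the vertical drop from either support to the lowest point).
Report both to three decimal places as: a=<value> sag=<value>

a=42.070 sag=57.640

seed: a₀ = √(S³/(24(L−S))) = √(126.905³/(24·53.895)) = 39.750101
iter 1: u=1.596285  f(a)=+7.298e+00  f'(a)=-3.469e+00  a ← 39.750101 − (+7.298e+00/-3.469e+00) = 41.854191
iter 2: u=1.516037  f(a)=+6.195e-01  f'(a)=-2.903e+00  a ← 41.854191 − (+6.195e-01/-2.903e+00) = 42.067633
iter 3: u=1.508345  f(a)=+5.379e-03  f'(a)=-2.852e+00  a ← 42.067633 − (+5.379e-03/-2.852e+00) = 42.069519
iter 4: u=1.508277  f(a)=+4.133e-07  f'(a)=-2.852e+00  a ← 42.069519 − (+4.133e-07/-2.852e+00) = 42.069519
iter 5: u=1.508277  f(a)=+2.842e-14  f'(a)=-2.852e+00  a ← 42.069519 − (+2.842e-14/-2.852e+00) = 42.069519
converged: |Δa| < 1e-12 after 5 iterations
sag = a·(cosh(S/(2a)) − 1) = 42.069519·(cosh(1.508277) − 1) = 57.640081
T_max/T_min = cosh(S/(2a)) = 2.370115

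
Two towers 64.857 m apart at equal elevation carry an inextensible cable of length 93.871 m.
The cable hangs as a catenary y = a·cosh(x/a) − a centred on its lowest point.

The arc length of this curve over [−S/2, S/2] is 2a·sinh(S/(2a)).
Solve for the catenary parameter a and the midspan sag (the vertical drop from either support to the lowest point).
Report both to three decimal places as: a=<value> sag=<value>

seed: a₀ = √(S³/(24(L−S))) = √(64.857³/(24·29.014)) = 19.793649
iter 1: u=1.638329  f(a)=+4.152e+00  f'(a)=-3.798e+00  a ← 19.793649 − (+4.152e+00/-3.798e+00) = 20.886958
iter 2: u=1.552572  f(a)=+3.689e-01  f'(a)=-3.151e+00  a ← 20.886958 − (+3.689e-01/-3.151e+00) = 21.004035
iter 3: u=1.543918  f(a)=+3.538e-03  f'(a)=-3.090e+00  a ← 21.004035 − (+3.538e-03/-3.090e+00) = 21.005180
iter 4: u=1.543833  f(a)=+3.323e-07  f'(a)=-3.090e+00  a ← 21.005180 − (+3.323e-07/-3.090e+00) = 21.005180
iter 5: u=1.543833  f(a)=+1.421e-14  f'(a)=-3.090e+00  a ← 21.005180 − (+1.421e-14/-3.090e+00) = 21.005180
converged: |Δa| < 1e-12 after 5 iterations
sag = a·(cosh(S/(2a)) − 1) = 21.005180·(cosh(1.543833) − 1) = 30.416204
T_max/T_min = cosh(S/(2a)) = 2.448033

a=21.005 sag=30.416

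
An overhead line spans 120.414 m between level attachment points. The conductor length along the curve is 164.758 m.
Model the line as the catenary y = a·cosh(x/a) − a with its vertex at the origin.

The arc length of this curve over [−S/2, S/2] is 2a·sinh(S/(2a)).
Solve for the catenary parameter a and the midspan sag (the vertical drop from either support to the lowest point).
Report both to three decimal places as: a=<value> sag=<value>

a=42.575 sag=50.156

seed: a₀ = √(S³/(24(L−S))) = √(120.414³/(24·44.344)) = 40.503488
iter 1: u=1.486465  f(a)=+5.165e+00  f'(a)=-2.713e+00  a ← 40.503488 − (+5.165e+00/-2.713e+00) = 42.407073
iter 2: u=1.419740  f(a)=+3.864e-01  f'(a)=-2.321e+00  a ← 42.407073 − (+3.864e-01/-2.321e+00) = 42.573560
iter 3: u=1.414188  f(a)=+2.550e-03  f'(a)=-2.291e+00  a ← 42.573560 − (+2.550e-03/-2.291e+00) = 42.574673
iter 4: u=1.414151  f(a)=+1.126e-07  f'(a)=-2.290e+00  a ← 42.574673 − (+1.126e-07/-2.290e+00) = 42.574673
iter 5: u=1.414151  f(a)=-2.842e-14  f'(a)=-2.290e+00  a ← 42.574673 − (-2.842e-14/-2.290e+00) = 42.574673
converged: |Δa| < 1e-12 after 5 iterations
sag = a·(cosh(S/(2a)) − 1) = 42.574673·(cosh(1.414151) − 1) = 50.155594
T_max/T_min = cosh(S/(2a)) = 2.178062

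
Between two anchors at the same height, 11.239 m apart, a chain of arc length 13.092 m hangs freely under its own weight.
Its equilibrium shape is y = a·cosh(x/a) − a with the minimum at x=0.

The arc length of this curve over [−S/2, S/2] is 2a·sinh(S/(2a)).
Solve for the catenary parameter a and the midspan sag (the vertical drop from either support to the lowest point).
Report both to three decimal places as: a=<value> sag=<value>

seed: a₀ = √(S³/(24(L−S))) = √(11.239³/(24·1.853)) = 5.649996
iter 1: u=0.994602  f(a)=+9.384e-02  f'(a)=-7.232e-01  a ← 5.649996 − (+9.384e-02/-7.232e-01) = 5.779763
iter 2: u=0.972272  f(a)=+3.330e-03  f'(a)=-6.726e-01  a ← 5.779763 − (+3.330e-03/-6.726e-01) = 5.784715
iter 3: u=0.971439  f(a)=+4.536e-06  f'(a)=-6.708e-01  a ← 5.784715 − (+4.536e-06/-6.708e-01) = 5.784721
iter 4: u=0.971438  f(a)=+8.445e-12  f'(a)=-6.708e-01  a ← 5.784721 − (+8.445e-12/-6.708e-01) = 5.784721
iter 5: u=0.971438  f(a)=+0.000e+00  f'(a)=-6.708e-01  a ← 5.784721 − (+0.000e+00/-6.708e-01) = 5.784721
converged: |Δa| < 1e-12 after 5 iterations
sag = a·(cosh(S/(2a)) − 1) = 5.784721·(cosh(0.971438) − 1) = 2.951017
T_max/T_min = cosh(S/(2a)) = 1.510140

a=5.785 sag=2.951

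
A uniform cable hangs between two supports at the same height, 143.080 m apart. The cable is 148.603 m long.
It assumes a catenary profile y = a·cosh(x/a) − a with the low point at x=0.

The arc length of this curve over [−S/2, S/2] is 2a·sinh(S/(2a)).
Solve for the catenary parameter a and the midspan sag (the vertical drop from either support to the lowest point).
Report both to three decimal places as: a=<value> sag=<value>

seed: a₀ = √(S³/(24(L−S))) = √(143.080³/(24·5.523)) = 148.653540
iter 1: u=0.481253  f(a)=+6.431e-02  f'(a)=-7.604e-02  a ← 148.653540 − (+6.431e-02/-7.604e-02) = 149.499272
iter 2: u=0.478531  f(a)=+5.530e-04  f'(a)=-7.474e-02  a ← 149.499272 − (+5.530e-04/-7.474e-02) = 149.506671
iter 3: u=0.478507  f(a)=+4.167e-08  f'(a)=-7.473e-02  a ← 149.506671 − (+4.167e-08/-7.473e-02) = 149.506672
iter 4: u=0.478507  f(a)=+0.000e+00  f'(a)=-7.473e-02  a ← 149.506672 − (+0.000e+00/-7.473e-02) = 149.506672
converged: |Δa| < 1e-12 after 4 iterations
sag = a·(cosh(S/(2a)) − 1) = 149.506672·(cosh(0.478507) − 1) = 17.445291
T_max/T_min = cosh(S/(2a)) = 1.116686

a=149.507 sag=17.445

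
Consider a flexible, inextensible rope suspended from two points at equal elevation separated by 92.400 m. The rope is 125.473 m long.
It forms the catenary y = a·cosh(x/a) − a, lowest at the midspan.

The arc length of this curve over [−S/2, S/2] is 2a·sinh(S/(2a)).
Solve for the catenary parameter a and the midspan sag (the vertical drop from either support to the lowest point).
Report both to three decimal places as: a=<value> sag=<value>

a=33.096 sag=37.835

seed: a₀ = √(S³/(24(L−S))) = √(92.400³/(24·33.073)) = 31.525758
iter 1: u=1.465468  f(a)=+3.738e+00  f'(a)=-2.585e+00  a ← 31.525758 − (+3.738e+00/-2.585e+00) = 32.972136
iter 2: u=1.401183  f(a)=+2.727e-01  f'(a)=-2.220e+00  a ← 32.972136 − (+2.727e-01/-2.220e+00) = 33.094950
iter 3: u=1.395983  f(a)=+1.703e-03  f'(a)=-2.193e+00  a ← 33.094950 − (+1.703e-03/-2.193e+00) = 33.095727
iter 4: u=1.395951  f(a)=+6.733e-08  f'(a)=-2.192e+00  a ← 33.095727 − (+6.733e-08/-2.192e+00) = 33.095727
iter 5: u=1.395951  f(a)=+0.000e+00  f'(a)=-2.192e+00  a ← 33.095727 − (+0.000e+00/-2.192e+00) = 33.095727
converged: |Δa| < 1e-12 after 5 iterations
sag = a·(cosh(S/(2a)) − 1) = 33.095727·(cosh(1.395951) − 1) = 37.835194
T_max/T_min = cosh(S/(2a)) = 2.143205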